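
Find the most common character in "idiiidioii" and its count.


Input: 'idiiidioii'
Operation: tally each character
Counts: 'd':2, 'i':7, 'o':1
Maximum: 'i' appears 7 times


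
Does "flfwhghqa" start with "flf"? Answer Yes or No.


Input string: 'flfwhghqa'
Prefix to check: 'flf'
First 3 characters of input: 'flf'
Match: True
Result: Yes


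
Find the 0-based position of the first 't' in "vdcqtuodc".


Input string: 'vdcqtuodc'
Target: 't'
Scanning left to right: s[0]='v', s[1]='d', s[2]='c', s[3]='q', s[4]='t'
First match at index: 4


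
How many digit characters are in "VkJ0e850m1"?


Input string: 'VkJ0e850m1'
Operation: count digit characters (0-9)
Scan: 'V', 'k', 'J', '0'(digit), 'e', '8'(digit), '5'(digit), '0'(digit), 'm', '1'(digit)
Digits found: 5
Result: 5


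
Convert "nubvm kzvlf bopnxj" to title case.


Input string: 'nubvm kzvlf bopnxj'
Operation: capitalize first letter of each word
Word transformations: 'nubvm'->'Nubvm', 'kzvlf'->'Kzvlf', 'bopnxj'->'Bopnxj'
Result: Nubvm Kzvlf Bopnxj


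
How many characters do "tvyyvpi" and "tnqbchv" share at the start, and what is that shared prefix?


String 1: 'tvyyvpi'
String 2: 'tnqbchv'
Compare position by position:
pos 0: 't' vs 't' match
pos 1: 'v' vs 'n' differ -> stop
Longest common prefix: "t" (length 1)


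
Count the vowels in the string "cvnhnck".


Input string: 'cvnhnck'
Operation: count vowels (a, e, i, o, u)
Scan: s[0]='c', s[1]='v', s[2]='n', s[3]='h', s[4]='n', s[5]='c', s[6]='k'
Vowels found: 0
Result: 0


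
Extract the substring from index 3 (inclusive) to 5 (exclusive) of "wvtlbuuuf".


Input string: 'wvtlbuuuf'
Operation: slice [3:5]
Extract characters: s[3]='l', s[4]='b'
Result: lb


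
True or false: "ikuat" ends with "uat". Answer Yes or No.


Input string: 'ikuat'
Suffix to check: 'uat'
Last 3 characters of input: 'uat'
Match: True
Result: Yes


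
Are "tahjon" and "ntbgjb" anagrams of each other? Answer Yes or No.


String 1: 'tahjon' -> sorted: 'ahjnot'
String 2: 'ntbgjb' -> sorted: 'bbgjnt'
Compare sorted forms: 'ahjnot' != 'bbgjnt'
Anagram: No


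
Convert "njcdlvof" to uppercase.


Input string: 'njcdlvof'
Operation: convert each letter to uppercase
Mapping: 'n'->'N', 'j'->'J', 'c'->'C', 'd'->'D', 'l'->'L', 'v'->'V', 'o'->'O', 'f'->'F'
Result: NJCDLVOF


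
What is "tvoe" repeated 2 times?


Input string: 'tvoe'
Operation: repeat 2 times
Concatenation: 'tvoe' + 'tvoe'
Result: tvoetvoe


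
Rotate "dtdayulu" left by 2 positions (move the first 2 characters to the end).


Input: 'dtdayulu', shift = 2
Operation: split at index 2 and swap parts
Front part s[0:2] = 'dt'
Back part s[2:] = 'dayulu'
Rotated = back + front = 'dayulu' + 'dt'
Result: dayuludt


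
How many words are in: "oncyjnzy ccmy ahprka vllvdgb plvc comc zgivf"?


Input string: 'oncyjnzy ccmy ahprka vllvdgb plvc comc zgivf'
Operation: split by spaces
Words found: 'oncyjnzy', 'ccmy', 'ahprka', 'vllvdgb', 'plvc', 'comc', 'zgivf'
Word count: 7


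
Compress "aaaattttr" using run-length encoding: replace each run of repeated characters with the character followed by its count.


Input: 'aaaattttr'
Operation: identify consecutive runs
Runs: 'aaaa' -> a4, 'tttt' -> t4, 'r' -> r1
Encoded: a4t4r1


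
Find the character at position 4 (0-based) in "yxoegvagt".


Input string: 'yxoegvagt'
Operation: get character at index 4
Index mapping: s[0]='y', s[1]='x', s[2]='o', s[3]='e', s[4]='g'
Result: 'g'


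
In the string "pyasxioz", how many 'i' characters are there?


Input string: 'pyasxioz'
Target character: 'i'
Scan each position: s[5]='i'
Matches found at indices: 5
Total: 1


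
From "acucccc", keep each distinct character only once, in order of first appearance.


Input: 'acucccc'
Operation: keep first occurrence of each character
Scan: s[0]='a' new -> keep; s[1]='c' new -> keep; s[2]='u' new -> keep; s[3]='c' seen -> skip; s[4]='c' seen -> skip; s[5]='c' seen -> skip; s[6]='c' seen -> skip
Result: acu


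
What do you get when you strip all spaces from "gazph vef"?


Input string: 'gazph vef'
Operation: remove all spaces
Words: 'gazph', 'vef'
Join without spaces: gazphvef


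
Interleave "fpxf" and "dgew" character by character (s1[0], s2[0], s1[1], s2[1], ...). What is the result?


String 1: 'fpxf'
String 2: 'dgew'
Operation: alternate characters
Pairs: 'f'+'d', 'p'+'g', 'x'+'e', 'f'+'w'
Result: fdpgxefw


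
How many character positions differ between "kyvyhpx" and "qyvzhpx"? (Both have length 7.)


String 1: 'kyvyhpx'
String 2: 'qyvzhpx'
Compare each position: pos 0: 'k'!='q', pos 1: 'y'=='y', pos 2: 'v'=='v', pos 3: 'y'!='z', pos 4: 'h'=='h', pos 5: 'p'=='p', pos 6: 'x'=='x'
Differing positions: 2
Hamming distance: 2


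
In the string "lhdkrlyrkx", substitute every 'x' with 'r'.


Input string: 'lhdkrlyrkx'
Operation: replace 'x' with 'r'
Positions of 'x': 9
After replacement: lhdkrlyrkr


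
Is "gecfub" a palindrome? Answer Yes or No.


Input string: 'gecfub'
Reversed: 'bufceg'
Compare pairs: s[0]='g' vs s[5]='b' (mismatch), s[1]='e' vs s[4]='u' (mismatch), s[2]='c' vs s[3]='f' (mismatch)
Palindrome: No


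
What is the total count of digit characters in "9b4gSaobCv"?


Input string: '9b4gSaobCv'
Operation: count digit characters (0-9)
Scan: '9'(digit), 'b', '4'(digit), 'g', 'S', 'a', 'o', 'b', 'C', 'v'
Digits found: 2
Result: 2


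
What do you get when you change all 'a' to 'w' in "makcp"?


Input string: 'makcp'
Operation: replace 'a' with 'w'
Positions of 'a': 1
After replacement: mwkcp


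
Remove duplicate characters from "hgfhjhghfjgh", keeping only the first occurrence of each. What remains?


Input: 'hgfhjhghfjgh'
Operation: keep first occurrence of each character
Scan: s[0]='h' new -> keep; s[1]='g' new -> keep; s[2]='f' new -> keep; s[3]='h' seen -> skip; s[4]='j' new -> keep; s[5]='h' seen -> skip; s[6]='g' seen -> skip; s[7]='h' seen -> skip; s[8]='f' seen -> skip; s[9]='j' seen -> skip; s[10]='g' seen -> skip; s[11]='h' seen -> skip
Result: hgfj


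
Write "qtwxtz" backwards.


Input string: 'qtwxtz'
Operation: reverse character order
Original order: 'q' -> 't' -> 'w' -> 'x' -> 't' -> 'z'
Reversed order: 'z' -> 't' -> 'x' -> 'w' -> 't' -> 'q'
Result: ztxwtq


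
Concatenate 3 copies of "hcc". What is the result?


Input string: 'hcc'
Operation: repeat 3 times
Concatenation: 'hcc' + 'hcc' + 'hcc'
Result: hcchcchcc


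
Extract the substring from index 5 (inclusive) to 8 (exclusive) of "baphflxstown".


Input string: 'baphflxstown'
Operation: slice [5:8]
Extract characters: s[5]='l', s[6]='x', s[7]='s'
Result: lxs


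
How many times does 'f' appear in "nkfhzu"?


Input string: 'nkfhzu'
Target character: 'f'
Scan each position: s[2]='f'
Matches found at indices: 2
Total: 1


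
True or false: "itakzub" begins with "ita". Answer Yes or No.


Input string: 'itakzub'
Prefix to check: 'ita'
First 3 characters of input: 'ita'
Match: True
Result: Yes


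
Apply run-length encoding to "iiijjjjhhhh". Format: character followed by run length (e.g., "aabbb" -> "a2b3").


Input: 'iiijjjjhhhh'
Operation: identify consecutive runs
Runs: 'iii' -> i3, 'jjjj' -> j4, 'hhhh' -> h4
Encoded: i3j4h4


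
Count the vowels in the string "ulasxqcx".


Input string: 'ulasxqcx'
Operation: count vowels (a, e, i, o, u)
Scan: s[0]='u' (vowel), s[1]='l', s[2]='a' (vowel), s[3]='s', s[4]='x', s[5]='q', s[6]='c', s[7]='x'
Vowels found: 2
Result: 2


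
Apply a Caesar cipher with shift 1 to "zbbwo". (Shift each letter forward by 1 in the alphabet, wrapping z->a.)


Input: 'zbbwo', shift = 1
Operation: for each letter, (position + 1) mod 26
Mapping: 'z'(25+1=26, 26 mod 26=0)->'a', 'b'(1+1=2)->'c', 'b'(1+1=2)->'c', 'w'(22+1=23)->'x', 'o'(14+1=15)->'p'
Result: accxp


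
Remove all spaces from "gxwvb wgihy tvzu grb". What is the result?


Input string: 'gxwvb wgihy tvzu grb'
Operation: remove all spaces
Words: 'gxwvb', 'wgihy', 'tvzu', 'grb'
Join without spaces: gxwvbwgihytvzugrb


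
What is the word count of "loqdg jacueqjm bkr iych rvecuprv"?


Input string: 'loqdg jacueqjm bkr iych rvecuprv'
Operation: split by spaces
Words found: 'loqdg', 'jacueqjm', 'bkr', 'iych', 'rvecuprv'
Word count: 5


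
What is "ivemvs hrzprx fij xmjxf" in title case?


Input string: 'ivemvs hrzprx fij xmjxf'
Operation: capitalize first letter of each word
Word transformations: 'ivemvs'->'Ivemvs', 'hrzprx'->'Hrzprx', 'fij'->'Fij', 'xmjxf'->'Xmjxf'
Result: Ivemvs Hrzprx Fij Xmjxf


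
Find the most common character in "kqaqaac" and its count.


Input: 'kqaqaac'
Operation: tally each character
Counts: 'a':3, 'c':1, 'k':1, 'q':2
Maximum: 'a' appears 3 times


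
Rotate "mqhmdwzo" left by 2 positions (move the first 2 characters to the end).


Input: 'mqhmdwzo', shift = 2
Operation: split at index 2 and swap parts
Front part s[0:2] = 'mq'
Back part s[2:] = 'hmdwzo'
Rotated = back + front = 'hmdwzo' + 'mq'
Result: hmdwzomq


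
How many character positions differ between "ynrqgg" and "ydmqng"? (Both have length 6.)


String 1: 'ynrqgg'
String 2: 'ydmqng'
Compare each position: pos 0: 'y'=='y', pos 1: 'n'!='d', pos 2: 'r'!='m', pos 3: 'q'=='q', pos 4: 'g'!='n', pos 5: 'g'=='g'
Differing positions: 3
Hamming distance: 3


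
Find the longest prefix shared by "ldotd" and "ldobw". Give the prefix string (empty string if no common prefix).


String 1: 'ldotd'
String 2: 'ldobw'
Compare position by position:
pos 0: 'l' vs 'l' match
pos 1: 'd' vs 'd' match
pos 2: 'o' vs 'o' match
pos 3: 't' vs 'b' differ -> stop
Longest common prefix: "ldo" (length 3)


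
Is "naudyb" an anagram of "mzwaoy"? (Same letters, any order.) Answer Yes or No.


String 1: 'mzwaoy' -> sorted: 'amowyz'
String 2: 'naudyb' -> sorted: 'abdnuy'
Compare sorted forms: 'amowyz' != 'abdnuy'
Anagram: No


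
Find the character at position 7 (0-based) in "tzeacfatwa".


Input string: 'tzeacfatwa'
Operation: get character at index 7
Index mapping: s[0]='t', s[1]='z', s[2]='e', s[3]='a', s[4]='c', s[5]='f', s[6]='a', s[7]='t'
Result: 't'


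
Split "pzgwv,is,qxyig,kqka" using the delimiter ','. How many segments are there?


Input string: 'pzgwv,is,qxyig,kqka'
Delimiter: ','
Split result: 'pzgwv', 'is', 'qxyig', 'kqka'
Number of parts: 4


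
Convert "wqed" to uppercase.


Input string: 'wqed'
Operation: convert each letter to uppercase
Mapping: 'w'->'W', 'q'->'Q', 'e'->'E', 'd'->'D'
Result: WQED


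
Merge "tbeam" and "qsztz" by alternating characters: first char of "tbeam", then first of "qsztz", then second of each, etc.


String 1: 'tbeam'
String 2: 'qsztz'
Operation: alternate characters
Pairs: 't'+'q', 'b'+'s', 'e'+'z', 'a'+'t', 'm'+'z'
Result: tqbsezatmz


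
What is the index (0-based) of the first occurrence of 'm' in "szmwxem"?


Input string: 'szmwxem'
Target: 'm'
Scanning left to right: s[0]='s', s[1]='z', s[2]='m'
First match at index: 2


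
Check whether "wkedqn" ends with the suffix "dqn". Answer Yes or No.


Input string: 'wkedqn'
Suffix to check: 'dqn'
Last 3 characters of input: 'dqn'
Match: True
Result: Yes


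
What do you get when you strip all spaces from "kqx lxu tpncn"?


Input string: 'kqx lxu tpncn'
Operation: remove all spaces
Words: 'kqx', 'lxu', 'tpncn'
Join without spaces: kqxlxutpncn


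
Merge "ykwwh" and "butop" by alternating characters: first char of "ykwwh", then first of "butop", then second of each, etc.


String 1: 'ykwwh'
String 2: 'butop'
Operation: alternate characters
Pairs: 'y'+'b', 'k'+'u', 'w'+'t', 'w'+'o', 'h'+'p'
Result: ybkuwtwohp


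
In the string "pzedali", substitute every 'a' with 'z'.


Input string: 'pzedali'
Operation: replace 'a' with 'z'
Positions of 'a': 4
After replacement: pzedzli


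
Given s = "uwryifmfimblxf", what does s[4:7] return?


Input string: 'uwryifmfimblxf'
Operation: slice [4:7]
Extract characters: s[4]='i', s[5]='f', s[6]='m'
Result: ifm


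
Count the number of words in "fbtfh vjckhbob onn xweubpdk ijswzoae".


Input string: 'fbtfh vjckhbob onn xweubpdk ijswzoae'
Operation: split by spaces
Words found: 'fbtfh', 'vjckhbob', 'onn', 'xweubpdk', 'ijswzoae'
Word count: 5


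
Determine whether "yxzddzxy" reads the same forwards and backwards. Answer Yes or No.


Input string: 'yxzddzxy'
Reversed: 'yxzddzxy'
Compare pairs: s[0]='y' vs s[7]='y' (match), s[1]='x' vs s[6]='x' (match), s[2]='z' vs s[5]='z' (match), s[3]='d' vs s[4]='d' (match)
Palindrome: Yes


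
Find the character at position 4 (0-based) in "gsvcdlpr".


Input string: 'gsvcdlpr'
Operation: get character at index 4
Index mapping: s[0]='g', s[1]='s', s[2]='v', s[3]='c', s[4]='d'
Result: 'd'


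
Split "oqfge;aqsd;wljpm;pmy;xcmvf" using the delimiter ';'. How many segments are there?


Input string: 'oqfge;aqsd;wljpm;pmy;xcmvf'
Delimiter: ';'
Split result: 'oqfge', 'aqsd', 'wljpm', 'pmy', 'xcmvf'
Number of parts: 5


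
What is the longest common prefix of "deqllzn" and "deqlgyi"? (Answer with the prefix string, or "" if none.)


String 1: 'deqllzn'
String 2: 'deqlgyi'
Compare position by position:
pos 0: 'd' vs 'd' match
pos 1: 'e' vs 'e' match
pos 2: 'q' vs 'q' match
pos 3: 'l' vs 'l' match
pos 4: 'l' vs 'g' differ -> stop
Longest common prefix: "deql" (length 4)


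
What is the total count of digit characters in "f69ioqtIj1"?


Input string: 'f69ioqtIj1'
Operation: count digit characters (0-9)
Scan: 'f', '6'(digit), '9'(digit), 'i', 'o', 'q', 't', 'I', 'j', '1'(digit)
Digits found: 3
Result: 3


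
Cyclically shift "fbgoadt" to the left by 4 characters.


Input: 'fbgoadt', shift = 4
Operation: split at index 4 and swap parts
Front part s[0:4] = 'fbgo'
Back part s[4:] = 'adt'
Rotated = back + front = 'adt' + 'fbgo'
Result: adtfbgo


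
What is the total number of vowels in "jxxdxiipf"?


Input string: 'jxxdxiipf'
Operation: count vowels (a, e, i, o, u)
Scan: s[0]='j', s[1]='x', s[2]='x', s[3]='d', s[4]='x', s[5]='i' (vowel), s[6]='i' (vowel), s[7]='p', s[8]='f'
Vowels found: 2
Result: 2


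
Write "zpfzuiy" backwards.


Input string: 'zpfzuiy'
Operation: reverse character order
Original order: 'z' -> 'p' -> 'f' -> 'z' -> 'u' -> 'i' -> 'y'
Reversed order: 'y' -> 'i' -> 'u' -> 'z' -> 'f' -> 'p' -> 'z'
Result: yiuzfpz


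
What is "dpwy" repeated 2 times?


Input string: 'dpwy'
Operation: repeat 2 times
Concatenation: 'dpwy' + 'dpwy'
Result: dpwydpwy


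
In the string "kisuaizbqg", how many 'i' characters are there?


Input string: 'kisuaizbqg'
Target character: 'i'
Scan each position: s[1]='i', s[5]='i'
Matches found at indices: 1, 5
Total: 2


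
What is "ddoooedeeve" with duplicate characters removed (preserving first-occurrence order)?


Input: 'ddoooedeeve'
Operation: keep first occurrence of each character
Scan: s[0]='d' new -> keep; s[1]='d' seen -> skip; s[2]='o' new -> keep; s[3]='o' seen -> skip; s[4]='o' seen -> skip; s[5]='e' new -> keep; s[6]='d' seen -> skip; s[7]='e' seen -> skip; s[8]='e' seen -> skip; s[9]='v' new -> keep; s[10]='e' seen -> skip
Result: doev


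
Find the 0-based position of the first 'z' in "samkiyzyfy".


Input string: 'samkiyzyfy'
Target: 'z'
Scanning left to right: s[0]='s', s[1]='a', s[2]='m', s[3]='k', s[4]='i', s[5]='y', s[6]='z'
First match at index: 6


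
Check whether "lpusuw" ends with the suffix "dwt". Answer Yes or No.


Input string: 'lpusuw'
Suffix to check: 'dwt'
Last 3 characters of input: 'suw'
Match: False
Result: No


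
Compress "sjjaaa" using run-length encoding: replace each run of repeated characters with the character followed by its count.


Input: 'sjjaaa'
Operation: identify consecutive runs
Runs: 's' -> s1, 'jj' -> j2, 'aaa' -> a3
Encoded: s1j2a3


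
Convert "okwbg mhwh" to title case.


Input string: 'okwbg mhwh'
Operation: capitalize first letter of each word
Word transformations: 'okwbg'->'Okwbg', 'mhwh'->'Mhwh'
Result: Okwbg Mhwh


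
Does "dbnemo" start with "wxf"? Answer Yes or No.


Input string: 'dbnemo'
Prefix to check: 'wxf'
First 3 characters of input: 'dbn'
Match: False
Result: No


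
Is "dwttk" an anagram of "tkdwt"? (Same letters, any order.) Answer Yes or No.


String 1: 'tkdwt' -> sorted: 'dkttw'
String 2: 'dwttk' -> sorted: 'dkttw'
Compare sorted forms: 'dkttw' == 'dkttw'
Anagram: Yes


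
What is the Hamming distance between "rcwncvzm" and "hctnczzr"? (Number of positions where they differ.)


String 1: 'rcwncvzm'
String 2: 'hctnczzr'
Compare each position: pos 0: 'r'!='h', pos 1: 'c'=='c', pos 2: 'w'!='t', pos 3: 'n'=='n', pos 4: 'c'=='c', pos 5: 'v'!='z', pos 6: 'z'=='z', pos 7: 'm'!='r'
Differing positions: 4
Hamming distance: 4


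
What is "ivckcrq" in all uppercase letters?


Input string: 'ivckcrq'
Operation: convert each letter to uppercase
Mapping: 'i'->'I', 'v'->'V', 'c'->'C', 'k'->'K', 'c'->'C', 'r'->'R', 'q'->'Q'
Result: IVCKCRQ


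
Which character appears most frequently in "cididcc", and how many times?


Input: 'cididcc'
Operation: tally each character
Counts: 'c':3, 'd':2, 'i':2
Maximum: 'c' appears 3 times


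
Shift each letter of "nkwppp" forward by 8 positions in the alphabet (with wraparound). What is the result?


Input: 'nkwppp', shift = 8
Operation: for each letter, (position + 8) mod 26
Mapping: 'n'(13+8=21)->'v', 'k'(10+8=18)->'s', 'w'(22+8=30, 30 mod 26=4)->'e', 'p'(15+8=23)->'x', 'p'(15+8=23)->'x', 'p'(15+8=23)->'x'
Result: vsexxx


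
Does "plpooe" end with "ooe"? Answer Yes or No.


Input string: 'plpooe'
Suffix to check: 'ooe'
Last 3 characters of input: 'ooe'
Match: True
Result: Yes


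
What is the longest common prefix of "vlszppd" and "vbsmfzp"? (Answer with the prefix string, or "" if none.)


String 1: 'vlszppd'
String 2: 'vbsmfzp'
Compare position by position:
pos 0: 'v' vs 'v' match
pos 1: 'l' vs 'b' differ -> stop
Longest common prefix: "v" (length 1)


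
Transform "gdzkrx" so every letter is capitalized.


Input string: 'gdzkrx'
Operation: convert each letter to uppercase
Mapping: 'g'->'G', 'd'->'D', 'z'->'Z', 'k'->'K', 'r'->'R', 'x'->'X'
Result: GDZKRX


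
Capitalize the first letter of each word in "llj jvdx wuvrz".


Input string: 'llj jvdx wuvrz'
Operation: capitalize first letter of each word
Word transformations: 'llj'->'Llj', 'jvdx'->'Jvdx', 'wuvrz'->'Wuvrz'
Result: Llj Jvdx Wuvrz


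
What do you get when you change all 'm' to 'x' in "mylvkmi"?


Input string: 'mylvkmi'
Operation: replace 'm' with 'x'
Positions of 'm': 0, 5
After replacement: xylvkxi


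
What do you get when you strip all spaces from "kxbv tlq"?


Input string: 'kxbv tlq'
Operation: remove all spaces
Words: 'kxbv', 'tlq'
Join without spaces: kxbvtlq


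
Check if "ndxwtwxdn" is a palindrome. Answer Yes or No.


Input string: 'ndxwtwxdn'
Reversed: 'ndxwtwxdn'
Compare pairs: s[0]='n' vs s[8]='n' (match), s[1]='d' vs s[7]='d' (match), s[2]='x' vs s[6]='x' (match), s[3]='w' vs s[5]='w' (match)
Palindrome: Yes


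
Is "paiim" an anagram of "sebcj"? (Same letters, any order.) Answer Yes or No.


String 1: 'sebcj' -> sorted: 'bcejs'
String 2: 'paiim' -> sorted: 'aiimp'
Compare sorted forms: 'bcejs' != 'aiimp'
Anagram: No


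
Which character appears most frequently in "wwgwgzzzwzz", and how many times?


Input: 'wwgwgzzzwzz'
Operation: tally each character
Counts: 'g':2, 'w':4, 'z':5
Maximum: 'z' appears 5 times


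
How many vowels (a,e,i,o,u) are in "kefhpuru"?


Input string: 'kefhpuru'
Operation: count vowels (a, e, i, o, u)
Scan: s[0]='k', s[1]='e' (vowel), s[2]='f', s[3]='h', s[4]='p', s[5]='u' (vowel), s[6]='r', s[7]='u' (vowel)
Vowels found: 3
Result: 3


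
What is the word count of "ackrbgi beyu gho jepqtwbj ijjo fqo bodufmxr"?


Input string: 'ackrbgi beyu gho jepqtwbj ijjo fqo bodufmxr'
Operation: split by spaces
Words found: 'ackrbgi', 'beyu', 'gho', 'jepqtwbj', 'ijjo', 'fqo', 'bodufmxr'
Word count: 7


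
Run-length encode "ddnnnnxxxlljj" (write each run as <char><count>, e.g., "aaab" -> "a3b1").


Input: 'ddnnnnxxxlljj'
Operation: identify consecutive runs
Runs: 'dd' -> d2, 'nnnn' -> n4, 'xxx' -> x3, 'll' -> l2, 'jj' -> j2
Encoded: d2n4x3l2j2


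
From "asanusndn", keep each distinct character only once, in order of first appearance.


Input: 'asanusndn'
Operation: keep first occurrence of each character
Scan: s[0]='a' new -> keep; s[1]='s' new -> keep; s[2]='a' seen -> skip; s[3]='n' new -> keep; s[4]='u' new -> keep; s[5]='s' seen -> skip; s[6]='n' seen -> skip; s[7]='d' new -> keep; s[8]='n' seen -> skip
Result: asnud


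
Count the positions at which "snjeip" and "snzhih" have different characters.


String 1: 'snjeip'
String 2: 'snzhih'
Compare each position: pos 0: 's'=='s', pos 1: 'n'=='n', pos 2: 'j'!='z', pos 3: 'e'!='h', pos 4: 'i'=='i', pos 5: 'p'!='h'
Differing positions: 3
Hamming distance: 3


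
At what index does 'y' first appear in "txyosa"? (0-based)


Input string: 'txyosa'
Target: 'y'
Scanning left to right: s[0]='t', s[1]='x', s[2]='y'
First match at index: 2


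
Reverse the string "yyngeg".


Input string: 'yyngeg'
Operation: reverse character order
Original order: 'y' -> 'y' -> 'n' -> 'g' -> 'e' -> 'g'
Reversed order: 'g' -> 'e' -> 'g' -> 'n' -> 'y' -> 'y'
Result: gegnyy


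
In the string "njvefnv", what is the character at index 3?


Input string: 'njvefnv'
Operation: get character at index 3
Index mapping: s[0]='n', s[1]='j', s[2]='v', s[3]='e'
Result: 'e'


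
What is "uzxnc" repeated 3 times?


Input string: 'uzxnc'
Operation: repeat 3 times
Concatenation: 'uzxnc' + 'uzxnc' + 'uzxnc'
Result: uzxncuzxncuzxnc


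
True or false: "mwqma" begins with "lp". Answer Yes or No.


Input string: 'mwqma'
Prefix to check: 'lp'
First 2 characters of input: 'mw'
Match: False
Result: No


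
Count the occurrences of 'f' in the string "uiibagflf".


Input string: 'uiibagflf'
Target character: 'f'
Scan each position: s[6]='f', s[8]='f'
Matches found at indices: 6, 8
Total: 2


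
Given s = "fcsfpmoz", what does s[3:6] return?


Input string: 'fcsfpmoz'
Operation: slice [3:6]
Extract characters: s[3]='f', s[4]='p', s[5]='m'
Result: fpm


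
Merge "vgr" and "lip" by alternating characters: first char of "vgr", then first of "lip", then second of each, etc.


String 1: 'vgr'
String 2: 'lip'
Operation: alternate characters
Pairs: 'v'+'l', 'g'+'i', 'r'+'p'
Result: vlgirp


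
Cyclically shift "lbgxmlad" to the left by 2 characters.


Input: 'lbgxmlad', shift = 2
Operation: split at index 2 and swap parts
Front part s[0:2] = 'lb'
Back part s[2:] = 'gxmlad'
Rotated = back + front = 'gxmlad' + 'lb'
Result: gxmladlb


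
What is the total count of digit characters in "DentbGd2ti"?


Input string: 'DentbGd2ti'
Operation: count digit characters (0-9)
Scan: 'D', 'e', 'n', 't', 'b', 'G', 'd', '2'(digit), 't', 'i'
Digits found: 1
Result: 1


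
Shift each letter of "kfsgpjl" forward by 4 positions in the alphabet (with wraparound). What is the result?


Input: 'kfsgpjl', shift = 4
Operation: for each letter, (position + 4) mod 26
Mapping: 'k'(10+4=14)->'o', 'f'(5+4=9)->'j', 's'(18+4=22)->'w', 'g'(6+4=10)->'k', 'p'(15+4=19)->'t', 'j'(9+4=13)->'n', 'l'(11+4=15)->'p'
Result: ojwktnp


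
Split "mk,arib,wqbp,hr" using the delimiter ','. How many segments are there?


Input string: 'mk,arib,wqbp,hr'
Delimiter: ','
Split result: 'mk', 'arib', 'wqbp', 'hr'
Number of parts: 4


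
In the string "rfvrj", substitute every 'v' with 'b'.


Input string: 'rfvrj'
Operation: replace 'v' with 'b'
Positions of 'v': 2
After replacement: rfbrj


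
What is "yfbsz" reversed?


Input string: 'yfbsz'
Operation: reverse character order
Original order: 'y' -> 'f' -> 'b' -> 's' -> 'z'
Reversed order: 'z' -> 's' -> 'b' -> 'f' -> 'y'
Result: zsbfy


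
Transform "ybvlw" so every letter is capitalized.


Input string: 'ybvlw'
Operation: convert each letter to uppercase
Mapping: 'y'->'Y', 'b'->'B', 'v'->'V', 'l'->'L', 'w'->'W'
Result: YBVLW


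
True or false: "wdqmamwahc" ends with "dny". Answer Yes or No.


Input string: 'wdqmamwahc'
Suffix to check: 'dny'
Last 3 characters of input: 'ahc'
Match: False
Result: No


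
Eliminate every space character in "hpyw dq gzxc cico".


Input string: 'hpyw dq gzxc cico'
Operation: remove all spaces
Words: 'hpyw', 'dq', 'gzxc', 'cico'
Join without spaces: hpywdqgzxccico


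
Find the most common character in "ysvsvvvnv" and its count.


Input: 'ysvsvvvnv'
Operation: tally each character
Counts: 'n':1, 's':2, 'v':5, 'y':1
Maximum: 'v' appears 5 times


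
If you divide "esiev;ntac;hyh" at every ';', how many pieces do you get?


Input string: 'esiev;ntac;hyh'
Delimiter: ';'
Split result: 'esiev', 'ntac', 'hyh'
Number of parts: 3


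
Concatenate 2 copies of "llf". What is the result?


Input string: 'llf'
Operation: repeat 2 times
Concatenation: 'llf' + 'llf'
Result: llfllf


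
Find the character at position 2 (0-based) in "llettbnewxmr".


Input string: 'llettbnewxmr'
Operation: get character at index 2
Index mapping: s[0]='l', s[1]='l', s[2]='e'
Result: 'e'


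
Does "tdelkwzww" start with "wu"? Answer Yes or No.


Input string: 'tdelkwzww'
Prefix to check: 'wu'
First 2 characters of input: 'td'
Match: False
Result: No


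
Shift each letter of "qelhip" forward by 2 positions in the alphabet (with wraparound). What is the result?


Input: 'qelhip', shift = 2
Operation: for each letter, (position + 2) mod 26
Mapping: 'q'(16+2=18)->'s', 'e'(4+2=6)->'g', 'l'(11+2=13)->'n', 'h'(7+2=9)->'j', 'i'(8+2=10)->'k', 'p'(15+2=17)->'r'
Result: sgnjkr


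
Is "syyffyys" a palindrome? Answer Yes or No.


Input string: 'syyffyys'
Reversed: 'syyffyys'
Compare pairs: s[0]='s' vs s[7]='s' (match), s[1]='y' vs s[6]='y' (match), s[2]='y' vs s[5]='y' (match), s[3]='f' vs s[4]='f' (match)
Palindrome: Yes


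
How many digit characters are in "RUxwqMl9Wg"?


Input string: 'RUxwqMl9Wg'
Operation: count digit characters (0-9)
Scan: 'R', 'U', 'x', 'w', 'q', 'M', 'l', '9'(digit), 'W', 'g'
Digits found: 1
Result: 1


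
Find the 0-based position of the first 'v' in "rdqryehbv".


Input string: 'rdqryehbv'
Target: 'v'
Scanning left to right: s[0]='r', s[1]='d', s[2]='q', s[3]='r', s[4]='y', s[5]='e', s[6]='h', s[7]='b', s[8]='v'
First match at index: 8


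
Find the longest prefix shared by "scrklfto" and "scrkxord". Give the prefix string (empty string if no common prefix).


String 1: 'scrklfto'
String 2: 'scrkxord'
Compare position by position:
pos 0: 's' vs 's' match
pos 1: 'c' vs 'c' match
pos 2: 'r' vs 'r' match
pos 3: 'k' vs 'k' match
pos 4: 'l' vs 'x' differ -> stop
Longest common prefix: "scrk" (length 4)


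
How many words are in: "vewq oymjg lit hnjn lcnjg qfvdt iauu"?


Input string: 'vewq oymjg lit hnjn lcnjg qfvdt iauu'
Operation: split by spaces
Words found: 'vewq', 'oymjg', 'lit', 'hnjn', 'lcnjg', 'qfvdt', 'iauu'
Word count: 7


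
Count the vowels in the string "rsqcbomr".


Input string: 'rsqcbomr'
Operation: count vowels (a, e, i, o, u)
Scan: s[0]='r', s[1]='s', s[2]='q', s[3]='c', s[4]='b', s[5]='o' (vowel), s[6]='m', s[7]='r'
Vowels found: 1
Result: 1


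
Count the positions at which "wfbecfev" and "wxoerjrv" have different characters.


String 1: 'wfbecfev'
String 2: 'wxoerjrv'
Compare each position: pos 0: 'w'=='w', pos 1: 'f'!='x', pos 2: 'b'!='o', pos 3: 'e'=='e', pos 4: 'c'!='r', pos 5: 'f'!='j', pos 6: 'e'!='r', pos 7: 'v'=='v'
Differing positions: 5
Hamming distance: 5


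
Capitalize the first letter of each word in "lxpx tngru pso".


Input string: 'lxpx tngru pso'
Operation: capitalize first letter of each word
Word transformations: 'lxpx'->'Lxpx', 'tngru'->'Tngru', 'pso'->'Pso'
Result: Lxpx Tngru Pso


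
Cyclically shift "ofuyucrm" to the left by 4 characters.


Input: 'ofuyucrm', shift = 4
Operation: split at index 4 and swap parts
Front part s[0:4] = 'ofuy'
Back part s[4:] = 'ucrm'
Rotated = back + front = 'ucrm' + 'ofuy'
Result: ucrmofuy


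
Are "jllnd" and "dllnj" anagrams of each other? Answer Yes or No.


String 1: 'jllnd' -> sorted: 'djlln'
String 2: 'dllnj' -> sorted: 'djlln'
Compare sorted forms: 'djlln' == 'djlln'
Anagram: Yes


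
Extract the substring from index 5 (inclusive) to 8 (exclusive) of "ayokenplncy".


Input string: 'ayokenplncy'
Operation: slice [5:8]
Extract characters: s[5]='n', s[6]='p', s[7]='l'
Result: npl


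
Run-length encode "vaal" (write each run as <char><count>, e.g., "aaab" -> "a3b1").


Input: 'vaal'
Operation: identify consecutive runs
Runs: 'v' -> v1, 'aa' -> a2, 'l' -> l1
Encoded: v1a2l1


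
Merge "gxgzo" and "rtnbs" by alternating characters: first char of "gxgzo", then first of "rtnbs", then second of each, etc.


String 1: 'gxgzo'
String 2: 'rtnbs'
Operation: alternate characters
Pairs: 'g'+'r', 'x'+'t', 'g'+'n', 'z'+'b', 'o'+'s'
Result: grxtgnzbos


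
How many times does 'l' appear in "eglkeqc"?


Input string: 'eglkeqc'
Target character: 'l'
Scan each position: s[2]='l'
Matches found at indices: 2
Total: 1


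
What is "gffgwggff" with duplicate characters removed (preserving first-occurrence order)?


Input: 'gffgwggff'
Operation: keep first occurrence of each character
Scan: s[0]='g' new -> keep; s[1]='f' new -> keep; s[2]='f' seen -> skip; s[3]='g' seen -> skip; s[4]='w' new -> keep; s[5]='g' seen -> skip; s[6]='g' seen -> skip; s[7]='f' seen -> skip; s[8]='f' seen -> skip
Result: gfw


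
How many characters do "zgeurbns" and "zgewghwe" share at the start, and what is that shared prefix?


String 1: 'zgeurbns'
String 2: 'zgewghwe'
Compare position by position:
pos 0: 'z' vs 'z' match
pos 1: 'g' vs 'g' match
pos 2: 'e' vs 'e' match
pos 3: 'u' vs 'w' differ -> stop
Longest common prefix: "zge" (length 3)


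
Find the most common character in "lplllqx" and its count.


Input: 'lplllqx'
Operation: tally each character
Counts: 'l':4, 'p':1, 'q':1, 'x':1
Maximum: 'l' appears 4 times


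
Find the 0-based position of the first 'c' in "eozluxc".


Input string: 'eozluxc'
Target: 'c'
Scanning left to right: s[0]='e', s[1]='o', s[2]='z', s[3]='l', s[4]='u', s[5]='x', s[6]='c'
First match at index: 6


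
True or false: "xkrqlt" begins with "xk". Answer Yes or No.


Input string: 'xkrqlt'
Prefix to check: 'xk'
First 2 characters of input: 'xk'
Match: True
Result: Yes


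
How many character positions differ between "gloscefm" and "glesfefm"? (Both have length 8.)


String 1: 'gloscefm'
String 2: 'glesfefm'
Compare each position: pos 0: 'g'=='g', pos 1: 'l'=='l', pos 2: 'o'!='e', pos 3: 's'=='s', pos 4: 'c'!='f', pos 5: 'e'=='e', pos 6: 'f'=='f', pos 7: 'm'=='m'
Differing positions: 2
Hamming distance: 2


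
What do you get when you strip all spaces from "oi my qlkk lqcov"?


Input string: 'oi my qlkk lqcov'
Operation: remove all spaces
Words: 'oi', 'my', 'qlkk', 'lqcov'
Join without spaces: oimyqlkklqcov


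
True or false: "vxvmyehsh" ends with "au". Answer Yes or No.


Input string: 'vxvmyehsh'
Suffix to check: 'au'
Last 2 characters of input: 'sh'
Match: False
Result: No


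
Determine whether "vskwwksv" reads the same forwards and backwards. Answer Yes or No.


Input string: 'vskwwksv'
Reversed: 'vskwwksv'
Compare pairs: s[0]='v' vs s[7]='v' (match), s[1]='s' vs s[6]='s' (match), s[2]='k' vs s[5]='k' (match), s[3]='w' vs s[4]='w' (match)
Palindrome: Yes


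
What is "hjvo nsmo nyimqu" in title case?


Input string: 'hjvo nsmo nyimqu'
Operation: capitalize first letter of each word
Word transformations: 'hjvo'->'Hjvo', 'nsmo'->'Nsmo', 'nyimqu'->'Nyimqu'
Result: Hjvo Nsmo Nyimqu


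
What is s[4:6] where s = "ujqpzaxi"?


Input string: 'ujqpzaxi'
Operation: slice [4:6]
Extract characters: s[4]='z', s[5]='a'
Result: za


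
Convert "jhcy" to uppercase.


Input string: 'jhcy'
Operation: convert each letter to uppercase
Mapping: 'j'->'J', 'h'->'H', 'c'->'C', 'y'->'Y'
Result: JHCY


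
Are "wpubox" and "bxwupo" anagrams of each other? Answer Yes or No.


String 1: 'wpubox' -> sorted: 'bopuwx'
String 2: 'bxwupo' -> sorted: 'bopuwx'
Compare sorted forms: 'bopuwx' == 'bopuwx'
Anagram: Yes


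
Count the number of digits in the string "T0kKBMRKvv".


Input string: 'T0kKBMRKvv'
Operation: count digit characters (0-9)
Scan: 'T', '0'(digit), 'k', 'K', 'B', 'M', 'R', 'K', 'v', 'v'
Digits found: 1
Result: 1


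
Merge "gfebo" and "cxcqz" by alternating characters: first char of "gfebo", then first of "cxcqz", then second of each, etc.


String 1: 'gfebo'
String 2: 'cxcqz'
Operation: alternate characters
Pairs: 'g'+'c', 'f'+'x', 'e'+'c', 'b'+'q', 'o'+'z'
Result: gcfxecbqoz


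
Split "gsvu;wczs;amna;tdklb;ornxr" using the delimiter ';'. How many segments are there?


Input string: 'gsvu;wczs;amna;tdklb;ornxr'
Delimiter: ';'
Split result: 'gsvu', 'wczs', 'amna', 'tdklb', 'ornxr'
Number of parts: 5


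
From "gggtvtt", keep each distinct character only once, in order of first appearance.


Input: 'gggtvtt'
Operation: keep first occurrence of each character
Scan: s[0]='g' new -> keep; s[1]='g' seen -> skip; s[2]='g' seen -> skip; s[3]='t' new -> keep; s[4]='v' new -> keep; s[5]='t' seen -> skip; s[6]='t' seen -> skip
Result: gtv


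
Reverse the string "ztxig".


Input string: 'ztxig'
Operation: reverse character order
Original order: 'z' -> 't' -> 'x' -> 'i' -> 'g'
Reversed order: 'g' -> 'i' -> 'x' -> 't' -> 'z'
Result: gixtz


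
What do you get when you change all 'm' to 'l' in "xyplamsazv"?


Input string: 'xyplamsazv'
Operation: replace 'm' with 'l'
Positions of 'm': 5
After replacement: xyplalsazv


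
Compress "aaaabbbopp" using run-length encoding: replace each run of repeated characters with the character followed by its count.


Input: 'aaaabbbopp'
Operation: identify consecutive runs
Runs: 'aaaa' -> a4, 'bbb' -> b3, 'o' -> o1, 'pp' -> p2
Encoded: a4b3o1p2


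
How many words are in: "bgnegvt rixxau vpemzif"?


Input string: 'bgnegvt rixxau vpemzif'
Operation: split by spaces
Words found: 'bgnegvt', 'rixxau', 'vpemzif'
Word count: 3


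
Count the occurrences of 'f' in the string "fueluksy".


Input string: 'fueluksy'
Target character: 'f'
Scan each position: s[0]='f'
Matches found at indices: 0
Total: 1


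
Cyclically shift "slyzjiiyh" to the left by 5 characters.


Input: 'slyzjiiyh', shift = 5
Operation: split at index 5 and swap parts
Front part s[0:5] = 'slyzj'
Back part s[5:] = 'iiyh'
Rotated = back + front = 'iiyh' + 'slyzj'
Result: iiyhslyzj


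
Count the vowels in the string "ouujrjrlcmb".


Input string: 'ouujrjrlcmb'
Operation: count vowels (a, e, i, o, u)
Scan: s[0]='o' (vowel), s[1]='u' (vowel), s[2]='u' (vowel), s[3]='j', s[4]='r', s[5]='j', s[6]='r', s[7]='l', s[8]='c', s[9]='m', s[10]='b'
Vowels found: 3
Result: 3


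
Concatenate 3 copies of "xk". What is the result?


Input string: 'xk'
Operation: repeat 3 times
Concatenation: 'xk' + 'xk' + 'xk'
Result: xkxkxk


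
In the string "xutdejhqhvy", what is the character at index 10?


Input string: 'xutdejhqhvy'
Operation: get character at index 10
Index mapping: s[0]='x', s[1]='u', s[2]='t', s[3]='d', s[4]='e', s[5]='j', s[6]='h', s[7]='q', s[8]='h', s[9]='v', s[10]='y'
Result: 'y'


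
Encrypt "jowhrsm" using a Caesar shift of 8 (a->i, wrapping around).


Input: 'jowhrsm', shift = 8
Operation: for each letter, (position + 8) mod 26
Mapping: 'j'(9+8=17)->'r', 'o'(14+8=22)->'w', 'w'(22+8=30, 30 mod 26=4)->'e', 'h'(7+8=15)->'p', 'r'(17+8=25)->'z', 's'(18+8=26, 26 mod 26=0)->'a', 'm'(12+8=20)->'u'
Result: rwepzau


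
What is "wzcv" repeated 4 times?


Input string: 'wzcv'
Operation: repeat 4 times
Concatenation: 'wzcv' + 'wzcv' + 'wzcv' + 'wzcv'
Result: wzcvwzcvwzcvwzcv


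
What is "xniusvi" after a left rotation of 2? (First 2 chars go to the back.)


Input: 'xniusvi', shift = 2
Operation: split at index 2 and swap parts
Front part s[0:2] = 'xn'
Back part s[2:] = 'iusvi'
Rotated = back + front = 'iusvi' + 'xn'
Result: iusvixn


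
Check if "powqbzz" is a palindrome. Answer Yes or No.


Input string: 'powqbzz'
Reversed: 'zzbqwop'
Compare pairs: s[0]='p' vs s[6]='z' (mismatch), s[1]='o' vs s[5]='z' (mismatch), s[2]='w' vs s[4]='b' (mismatch)
Palindrome: No


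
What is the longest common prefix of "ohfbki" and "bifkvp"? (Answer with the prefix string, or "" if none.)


String 1: 'ohfbki'
String 2: 'bifkvp'
Compare position by position:
pos 0: 'o' vs 'b' differ -> stop
Longest common prefix: "" (length 0)


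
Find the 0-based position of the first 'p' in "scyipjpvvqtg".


Input string: 'scyipjpvvqtg'
Target: 'p'
Scanning left to right: s[0]='s', s[1]='c', s[2]='y', s[3]='i', s[4]='p'
First match at index: 4


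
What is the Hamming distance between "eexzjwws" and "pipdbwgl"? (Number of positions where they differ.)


String 1: 'eexzjwws'
String 2: 'pipdbwgl'
Compare each position: pos 0: 'e'!='p', pos 1: 'e'!='i', pos 2: 'x'!='p', pos 3: 'z'!='d', pos 4: 'j'!='b', pos 5: 'w'=='w', pos 6: 'w'!='g', pos 7: 's'!='l'
Differing positions: 7
Hamming distance: 7


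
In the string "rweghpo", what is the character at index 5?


Input string: 'rweghpo'
Operation: get character at index 5
Index mapping: s[0]='r', s[1]='w', s[2]='e', s[3]='g', s[4]='h', s[5]='p'
Result: 'p'


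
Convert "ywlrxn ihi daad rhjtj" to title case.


Input string: 'ywlrxn ihi daad rhjtj'
Operation: capitalize first letter of each word
Word transformations: 'ywlrxn'->'Ywlrxn', 'ihi'->'Ihi', 'daad'->'Daad', 'rhjtj'->'Rhjtj'
Result: Ywlrxn Ihi Daad Rhjtj


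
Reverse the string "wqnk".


Input string: 'wqnk'
Operation: reverse character order
Original order: 'w' -> 'q' -> 'n' -> 'k'
Reversed order: 'k' -> 'n' -> 'q' -> 'w'
Result: knqw


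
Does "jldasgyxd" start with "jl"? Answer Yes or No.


Input string: 'jldasgyxd'
Prefix to check: 'jl'
First 2 characters of input: 'jl'
Match: True
Result: Yes


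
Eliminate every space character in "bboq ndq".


Input string: 'bboq ndq'
Operation: remove all spaces
Words: 'bboq', 'ndq'
Join without spaces: bboqndq


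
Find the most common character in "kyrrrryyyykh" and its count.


Input: 'kyrrrryyyykh'
Operation: tally each character
Counts: 'h':1, 'k':2, 'r':4, 'y':5
Maximum: 'y' appears 5 times


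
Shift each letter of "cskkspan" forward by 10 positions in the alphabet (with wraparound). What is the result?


Input: 'cskkspan', shift = 10
Operation: for each letter, (position + 10) mod 26
Mapping: 'c'(2+10=12)->'m', 's'(18+10=28, 28 mod 26=2)->'c', 'k'(10+10=20)->'u', 'k'(10+10=20)->'u', 's'(18+10=28, 28 mod 26=2)->'c', 'p'(15+10=25)->'z', 'a'(0+10=10)->'k', 'n'(13+10=23)->'x'
Result: mcuuczkx


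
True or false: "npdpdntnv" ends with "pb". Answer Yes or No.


Input string: 'npdpdntnv'
Suffix to check: 'pb'
Last 2 characters of input: 'nv'
Match: False
Result: No


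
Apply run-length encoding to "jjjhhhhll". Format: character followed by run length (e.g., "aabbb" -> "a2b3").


Input: 'jjjhhhhll'
Operation: identify consecutive runs
Runs: 'jjj' -> j3, 'hhhh' -> h4, 'll' -> l2
Encoded: j3h4l2


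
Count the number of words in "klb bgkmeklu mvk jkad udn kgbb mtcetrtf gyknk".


Input string: 'klb bgkmeklu mvk jkad udn kgbb mtcetrtf gyknk'
Operation: split by spaces
Words found: 'klb', 'bgkmeklu', 'mvk', 'jkad', 'udn', 'kgbb', 'mtcetrtf', 'gyknk'
Word count: 8


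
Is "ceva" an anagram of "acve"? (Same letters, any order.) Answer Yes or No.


String 1: 'acve' -> sorted: 'acev'
String 2: 'ceva' -> sorted: 'acev'
Compare sorted forms: 'acev' == 'acev'
Anagram: Yes


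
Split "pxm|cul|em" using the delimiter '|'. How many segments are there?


Input string: 'pxm|cul|em'
Delimiter: '|'
Split result: 'pxm', 'cul', 'em'
Number of parts: 3
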